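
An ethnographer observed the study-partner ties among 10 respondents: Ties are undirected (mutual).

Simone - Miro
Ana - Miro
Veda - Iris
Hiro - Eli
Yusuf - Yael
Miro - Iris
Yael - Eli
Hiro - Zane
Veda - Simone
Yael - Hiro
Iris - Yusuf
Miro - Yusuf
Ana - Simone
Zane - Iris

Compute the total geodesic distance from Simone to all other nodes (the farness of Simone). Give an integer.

Distances from Simone: Ana:1, Eli:4, Hiro:4, Iris:2, Miro:1, Veda:1, Yael:3, Yusuf:2, Zane:3.
Sum = 1 + 4 + 4 + 2 + 1 + 1 + 3 + 2 + 3 = 21.

21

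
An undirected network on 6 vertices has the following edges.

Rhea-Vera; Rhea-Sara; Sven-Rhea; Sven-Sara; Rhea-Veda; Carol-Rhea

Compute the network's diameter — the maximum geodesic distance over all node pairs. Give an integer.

2

Eccentricity of each node (its greatest distance to any other): Carol:2, Rhea:1, Sara:2, Sven:2, Veda:2, Vera:2.
The maximum eccentricity is 2, realized for instance by the pair Carol–Sven via Carol – Rhea – Sven. So the diameter is 2.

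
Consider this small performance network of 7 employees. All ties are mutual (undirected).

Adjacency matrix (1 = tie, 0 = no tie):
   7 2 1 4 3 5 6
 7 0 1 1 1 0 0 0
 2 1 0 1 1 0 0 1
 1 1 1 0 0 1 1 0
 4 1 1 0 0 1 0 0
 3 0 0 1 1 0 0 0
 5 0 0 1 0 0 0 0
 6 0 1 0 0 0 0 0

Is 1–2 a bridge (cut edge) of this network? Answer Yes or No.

No

Even without that edge, 1 still reaches 2 via 1 – 7 – 2, so the network stays connected. Not a bridge.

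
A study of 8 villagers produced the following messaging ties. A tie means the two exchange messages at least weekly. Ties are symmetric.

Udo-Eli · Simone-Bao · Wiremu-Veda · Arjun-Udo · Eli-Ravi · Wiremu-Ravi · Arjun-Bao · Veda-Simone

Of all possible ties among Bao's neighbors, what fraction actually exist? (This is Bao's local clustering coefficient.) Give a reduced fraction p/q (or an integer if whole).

Bao's neighbors: Arjun and Simone (k = 2).
Possible neighbor pairs: C(2,2) = 1. Edges among them: none → e = 0.
Clustering(Bao) = 0/1.

0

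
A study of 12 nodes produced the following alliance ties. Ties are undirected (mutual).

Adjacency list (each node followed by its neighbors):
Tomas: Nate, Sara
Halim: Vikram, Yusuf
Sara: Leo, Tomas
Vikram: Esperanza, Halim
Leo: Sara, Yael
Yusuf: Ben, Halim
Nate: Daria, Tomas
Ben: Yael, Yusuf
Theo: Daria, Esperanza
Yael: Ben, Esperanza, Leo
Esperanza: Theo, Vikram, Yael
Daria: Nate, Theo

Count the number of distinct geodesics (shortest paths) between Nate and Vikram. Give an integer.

1

The shortest distance is 4, and the only length-4 path is Nate–Daria–Theo–Esperanza–Vikram. So there is exactly 1 shortest path.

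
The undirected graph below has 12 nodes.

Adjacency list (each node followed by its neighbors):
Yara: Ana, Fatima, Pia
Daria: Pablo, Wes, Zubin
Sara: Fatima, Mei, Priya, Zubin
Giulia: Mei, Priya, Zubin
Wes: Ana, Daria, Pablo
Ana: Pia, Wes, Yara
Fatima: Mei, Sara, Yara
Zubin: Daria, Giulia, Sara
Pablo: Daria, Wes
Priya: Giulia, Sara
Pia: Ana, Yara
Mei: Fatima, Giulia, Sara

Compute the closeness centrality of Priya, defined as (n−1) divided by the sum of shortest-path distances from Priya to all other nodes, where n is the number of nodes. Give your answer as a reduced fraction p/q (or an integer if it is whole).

11/30

Distances from Priya: Ana:4, Daria:3, Fatima:2, Giulia:1, Mei:2, Pablo:4, Pia:4, Sara:1, Wes:4, Yara:3, Zubin:2. Sum = 30.
n = 12, so closeness = 11/30.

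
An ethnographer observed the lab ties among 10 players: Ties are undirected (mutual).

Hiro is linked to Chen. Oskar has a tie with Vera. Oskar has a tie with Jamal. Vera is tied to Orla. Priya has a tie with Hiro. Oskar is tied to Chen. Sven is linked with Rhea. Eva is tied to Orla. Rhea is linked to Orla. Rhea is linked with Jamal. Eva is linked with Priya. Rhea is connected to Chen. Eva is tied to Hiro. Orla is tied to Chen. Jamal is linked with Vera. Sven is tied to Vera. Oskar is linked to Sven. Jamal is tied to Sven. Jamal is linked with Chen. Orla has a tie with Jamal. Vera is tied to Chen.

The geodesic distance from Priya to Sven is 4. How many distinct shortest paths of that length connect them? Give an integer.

The shortest distance is 4. The length-4 paths are: Priya–Eva–Orla–Jamal–Sven; Priya–Hiro–Chen–Jamal–Sven; Priya–Eva–Orla–Rhea–Sven; Priya–Hiro–Chen–Rhea–Sven; Priya–Hiro–Chen–Oskar–Sven; Priya–Eva–Orla–Vera–Sven (and 1 more).
That gives 7 distinct shortest paths.

7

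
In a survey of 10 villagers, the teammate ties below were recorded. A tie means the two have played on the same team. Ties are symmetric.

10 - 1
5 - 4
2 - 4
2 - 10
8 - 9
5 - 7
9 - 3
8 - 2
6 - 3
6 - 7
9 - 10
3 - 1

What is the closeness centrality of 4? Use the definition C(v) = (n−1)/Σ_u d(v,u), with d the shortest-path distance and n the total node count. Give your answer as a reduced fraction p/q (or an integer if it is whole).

3/7

Distances from 4: 1:3, 2:1, 3:4, 5:1, 6:3, 7:2, 8:2, 9:3, 10:2. Sum = 21.
n = 10, so closeness = 9/21 = 3/7.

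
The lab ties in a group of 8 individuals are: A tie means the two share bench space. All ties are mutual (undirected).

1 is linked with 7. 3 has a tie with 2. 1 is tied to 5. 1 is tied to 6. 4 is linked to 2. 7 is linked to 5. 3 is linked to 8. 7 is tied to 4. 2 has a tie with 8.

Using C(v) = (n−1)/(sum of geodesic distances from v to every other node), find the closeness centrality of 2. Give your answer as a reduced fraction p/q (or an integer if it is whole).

Distances from 2: 1:3, 3:1, 4:1, 5:3, 6:4, 7:2, 8:1. Sum = 15.
n = 8, so closeness = 7/15.

7/15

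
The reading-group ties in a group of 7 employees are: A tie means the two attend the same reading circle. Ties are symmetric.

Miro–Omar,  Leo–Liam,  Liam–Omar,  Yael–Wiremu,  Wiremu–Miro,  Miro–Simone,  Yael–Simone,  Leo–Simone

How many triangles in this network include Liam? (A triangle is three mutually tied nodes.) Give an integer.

Liam's neighbors are Leo and Omar, but none of them are tied to each other, so no triangle contains Liam.

0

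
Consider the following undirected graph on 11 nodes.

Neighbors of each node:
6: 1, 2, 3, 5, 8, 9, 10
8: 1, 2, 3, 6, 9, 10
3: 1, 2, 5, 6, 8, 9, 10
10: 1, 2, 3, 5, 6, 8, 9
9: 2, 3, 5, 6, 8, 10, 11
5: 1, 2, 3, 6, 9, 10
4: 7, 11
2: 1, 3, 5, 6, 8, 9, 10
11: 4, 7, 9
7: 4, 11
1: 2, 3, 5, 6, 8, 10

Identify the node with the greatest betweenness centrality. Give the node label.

9

Unnormalized betweenness of each node: 1:1/6, 2:5/6, 3:5/6, 4:0, 5:2/3, 6:5/6, 7:0, 8:2/3, 9:127/6, 10:5/6, 11:16.
9 has the largest value, 127/6, making it the main broker — the node through which the most shortest paths run.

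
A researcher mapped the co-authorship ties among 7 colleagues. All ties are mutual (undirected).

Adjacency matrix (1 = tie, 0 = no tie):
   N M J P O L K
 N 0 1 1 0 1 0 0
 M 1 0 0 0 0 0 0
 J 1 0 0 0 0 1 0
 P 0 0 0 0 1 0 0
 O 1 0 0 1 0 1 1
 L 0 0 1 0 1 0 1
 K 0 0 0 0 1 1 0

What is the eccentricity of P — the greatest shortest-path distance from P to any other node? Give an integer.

Distances from P: J:3, K:2, L:2, M:3, N:2, O:1.
The largest is 3 (to M and J), so the eccentricity of P is 3.

3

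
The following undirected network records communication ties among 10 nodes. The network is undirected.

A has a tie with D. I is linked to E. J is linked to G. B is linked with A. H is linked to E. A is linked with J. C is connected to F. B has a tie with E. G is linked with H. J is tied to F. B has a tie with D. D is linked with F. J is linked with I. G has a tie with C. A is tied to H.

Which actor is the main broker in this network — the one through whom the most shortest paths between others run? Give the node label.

J

Unnormalized betweenness of each node: A:11/2, B:7/3, C:1, D:7/2, E:19/6, F:29/6, G:9/2, H:25/6, I:3/2, J:17/2.
J has the largest value, 17/2, making it the main broker — the node through which the most shortest paths run.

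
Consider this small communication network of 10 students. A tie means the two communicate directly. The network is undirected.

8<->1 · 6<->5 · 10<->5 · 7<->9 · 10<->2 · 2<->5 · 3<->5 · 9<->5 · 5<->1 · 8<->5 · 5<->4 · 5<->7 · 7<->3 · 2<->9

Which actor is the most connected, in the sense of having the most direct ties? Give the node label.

5

Degrees — 1:2, 2:3, 3:2, 4:1, 5:9, 6:1, 7:3, 8:2, 9:3, 10:2.
The maximum is 9, attained only by 5.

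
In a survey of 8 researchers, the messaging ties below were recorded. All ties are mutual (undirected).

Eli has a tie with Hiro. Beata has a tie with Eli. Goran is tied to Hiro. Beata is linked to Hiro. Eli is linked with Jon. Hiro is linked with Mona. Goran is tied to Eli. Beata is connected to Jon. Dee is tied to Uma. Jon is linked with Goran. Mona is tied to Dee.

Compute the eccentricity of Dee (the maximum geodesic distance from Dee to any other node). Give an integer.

4

Distances from Dee: Beata:3, Eli:3, Goran:3, Hiro:2, Jon:4, Mona:1, Uma:1.
The largest is 4 (to Jon), so the eccentricity of Dee is 4.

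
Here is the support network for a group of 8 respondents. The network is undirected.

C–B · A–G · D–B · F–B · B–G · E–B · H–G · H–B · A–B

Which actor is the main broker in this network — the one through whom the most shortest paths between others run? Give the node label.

Unnormalized betweenness of each node: A:0, B:37/2, C:0, D:0, E:0, F:0, G:1/2, H:0.
B has the largest value, 37/2, making it the main broker — the node through which the most shortest paths run.

B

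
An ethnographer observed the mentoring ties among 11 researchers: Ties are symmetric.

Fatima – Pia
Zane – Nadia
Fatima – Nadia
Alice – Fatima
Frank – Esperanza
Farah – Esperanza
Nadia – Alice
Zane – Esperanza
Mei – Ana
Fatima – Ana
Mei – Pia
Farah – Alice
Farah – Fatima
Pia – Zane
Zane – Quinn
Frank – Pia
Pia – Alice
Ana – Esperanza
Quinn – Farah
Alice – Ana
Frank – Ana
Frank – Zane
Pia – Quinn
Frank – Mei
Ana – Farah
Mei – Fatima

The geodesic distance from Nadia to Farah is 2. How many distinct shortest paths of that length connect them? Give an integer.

2

The shortest distance is 2. The length-2 paths are: Nadia–Fatima–Farah; Nadia–Alice–Farah.
That gives 2 distinct shortest paths.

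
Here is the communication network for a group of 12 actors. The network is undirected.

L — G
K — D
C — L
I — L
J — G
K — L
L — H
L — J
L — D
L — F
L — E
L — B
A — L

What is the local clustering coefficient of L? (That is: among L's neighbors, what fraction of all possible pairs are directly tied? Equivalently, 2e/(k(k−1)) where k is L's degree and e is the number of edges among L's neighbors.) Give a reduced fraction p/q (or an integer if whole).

L's neighbors: A, B, C, D, E, F, G, H, I, J, and K (k = 11).
Possible neighbor pairs: C(11,2) = 55. Edges among them: D–K, G–J → e = 2.
Clustering(L) = 2/55.

2/55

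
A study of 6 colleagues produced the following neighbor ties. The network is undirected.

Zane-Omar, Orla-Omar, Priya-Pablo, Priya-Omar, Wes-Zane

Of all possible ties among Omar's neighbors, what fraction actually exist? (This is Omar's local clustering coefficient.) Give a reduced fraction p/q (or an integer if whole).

0

Omar's neighbors: Orla, Priya, and Zane (k = 3).
Possible neighbor pairs: C(3,2) = 3. Edges among them: none → e = 0.
Clustering(Omar) = 0/3 = 0.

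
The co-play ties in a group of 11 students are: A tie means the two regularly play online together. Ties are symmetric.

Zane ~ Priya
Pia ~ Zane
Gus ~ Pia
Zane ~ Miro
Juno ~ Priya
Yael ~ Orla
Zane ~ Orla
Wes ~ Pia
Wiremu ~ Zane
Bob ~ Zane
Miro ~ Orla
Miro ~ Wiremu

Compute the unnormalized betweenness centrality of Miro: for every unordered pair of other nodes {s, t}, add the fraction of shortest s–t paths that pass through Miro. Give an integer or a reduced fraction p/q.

1

Pairs whose geodesics pass through Miro — Yael–Wiremu: 1/2; Orla–Wiremu: 1/2.
All other pairs contribute 0.
Summing the contributions gives betweenness(Miro) = 1.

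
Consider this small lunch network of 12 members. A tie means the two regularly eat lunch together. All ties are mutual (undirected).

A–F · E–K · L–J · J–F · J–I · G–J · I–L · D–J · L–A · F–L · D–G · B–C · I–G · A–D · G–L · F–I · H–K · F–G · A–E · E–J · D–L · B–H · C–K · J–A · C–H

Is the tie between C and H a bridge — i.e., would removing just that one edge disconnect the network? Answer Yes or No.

No

Even without that edge, C still reaches H via C – K – H, so the network stays connected. Not a bridge.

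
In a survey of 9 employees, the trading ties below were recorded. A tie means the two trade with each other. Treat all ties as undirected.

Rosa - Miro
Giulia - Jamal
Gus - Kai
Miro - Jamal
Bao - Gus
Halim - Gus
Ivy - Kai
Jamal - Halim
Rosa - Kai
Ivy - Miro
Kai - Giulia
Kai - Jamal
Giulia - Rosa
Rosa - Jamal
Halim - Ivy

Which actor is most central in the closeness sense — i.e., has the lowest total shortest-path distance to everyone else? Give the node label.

Farness (sum of distances to all others) for each node — Bao:21, Giulia:14, Gus:14, Halim:13, Ivy:14, Jamal:12, Kai:11, Miro:16, Rosa:13.
The smallest farness is 11, for Kai, so Kai has the highest closeness.

Kai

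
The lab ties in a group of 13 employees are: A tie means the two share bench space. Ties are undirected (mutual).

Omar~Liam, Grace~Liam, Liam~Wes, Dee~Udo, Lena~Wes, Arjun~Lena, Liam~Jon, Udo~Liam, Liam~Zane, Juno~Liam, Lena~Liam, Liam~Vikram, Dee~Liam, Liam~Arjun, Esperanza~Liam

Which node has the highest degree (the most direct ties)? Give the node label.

Liam

Degrees — Arjun:2, Dee:2, Esperanza:1, Grace:1, Jon:1, Juno:1, Lena:3, Liam:12, Omar:1, Udo:2, Vikram:1, Wes:2, Zane:1.
The maximum is 12, attained only by Liam.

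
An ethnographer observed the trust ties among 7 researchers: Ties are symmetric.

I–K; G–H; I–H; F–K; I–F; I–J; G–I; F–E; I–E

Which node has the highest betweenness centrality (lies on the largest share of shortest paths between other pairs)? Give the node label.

I

Unnormalized betweenness of each node: E:0, F:1/2, G:0, H:0, I:23/2, J:0, K:0.
I has the largest value, 23/2, making it the main broker — the node through which the most shortest paths run.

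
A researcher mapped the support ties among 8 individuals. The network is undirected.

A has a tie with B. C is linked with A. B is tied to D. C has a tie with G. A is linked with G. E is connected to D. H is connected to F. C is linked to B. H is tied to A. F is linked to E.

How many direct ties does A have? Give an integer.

A is directly tied to B, C, G, and H. That is 4 neighbors, so the degree of A is 4.

4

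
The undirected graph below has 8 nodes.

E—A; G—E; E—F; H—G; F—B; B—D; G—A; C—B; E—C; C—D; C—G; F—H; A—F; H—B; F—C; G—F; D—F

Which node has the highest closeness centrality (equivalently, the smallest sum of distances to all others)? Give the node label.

F

Farness (sum of distances to all others) for each node — A:11, B:10, C:9, D:11, E:10, F:7, G:9, H:11.
The smallest farness is 7, for F, so F has the highest closeness.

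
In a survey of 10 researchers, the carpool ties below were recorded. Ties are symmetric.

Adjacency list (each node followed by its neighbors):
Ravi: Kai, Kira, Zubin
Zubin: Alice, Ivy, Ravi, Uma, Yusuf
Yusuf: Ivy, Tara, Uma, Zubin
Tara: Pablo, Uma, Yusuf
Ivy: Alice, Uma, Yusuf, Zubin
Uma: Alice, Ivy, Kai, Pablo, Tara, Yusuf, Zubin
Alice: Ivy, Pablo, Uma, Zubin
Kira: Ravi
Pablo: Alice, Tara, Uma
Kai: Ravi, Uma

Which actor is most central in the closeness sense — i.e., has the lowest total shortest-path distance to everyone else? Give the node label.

Uma

Farness (sum of distances to all others) for each node — Alice:15, Ivy:15, Kai:16, Kira:25, Pablo:18, Ravi:17, Tara:18, Uma:12, Yusuf:15, Zubin:13.
The smallest farness is 12, for Uma, so Uma has the highest closeness.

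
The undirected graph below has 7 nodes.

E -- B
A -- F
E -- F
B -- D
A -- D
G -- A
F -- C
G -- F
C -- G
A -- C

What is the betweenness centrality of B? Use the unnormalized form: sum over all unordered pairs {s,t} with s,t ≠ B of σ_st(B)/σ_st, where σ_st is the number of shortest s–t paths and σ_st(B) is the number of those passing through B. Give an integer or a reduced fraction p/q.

Pairs whose geodesics pass through B — D–E: 1.
All other pairs contribute 0.
Summing the contributions gives betweenness(B) = 1.

1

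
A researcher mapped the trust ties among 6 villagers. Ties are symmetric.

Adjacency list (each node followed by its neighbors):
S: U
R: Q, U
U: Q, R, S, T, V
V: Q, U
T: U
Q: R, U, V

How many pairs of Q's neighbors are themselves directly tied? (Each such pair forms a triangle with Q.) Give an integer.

Q's neighbors: R, U, and V.
Neighbor pairs that are themselves tied: Q–R–U; Q–U–V. Each forms one triangle with Q, for 2 in total.

2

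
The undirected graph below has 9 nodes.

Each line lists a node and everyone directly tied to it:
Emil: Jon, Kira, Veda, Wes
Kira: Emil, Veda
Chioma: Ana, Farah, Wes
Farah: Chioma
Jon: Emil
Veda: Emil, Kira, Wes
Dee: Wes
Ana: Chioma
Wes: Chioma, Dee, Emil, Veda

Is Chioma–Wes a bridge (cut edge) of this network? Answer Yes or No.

Yes

Without the Chioma–Wes edge there is no alternate route between Chioma and Wes, so the network disconnects. It is a bridge.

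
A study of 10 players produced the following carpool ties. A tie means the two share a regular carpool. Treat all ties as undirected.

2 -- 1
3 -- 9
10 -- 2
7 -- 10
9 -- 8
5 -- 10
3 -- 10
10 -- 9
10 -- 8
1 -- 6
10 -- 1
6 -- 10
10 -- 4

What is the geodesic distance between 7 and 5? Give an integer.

One shortest route is 7 – 10 – 5, which uses 2 edges, and 7 and 5 are not directly tied, so nothing shorter exists. So d(7,5) = 2.

2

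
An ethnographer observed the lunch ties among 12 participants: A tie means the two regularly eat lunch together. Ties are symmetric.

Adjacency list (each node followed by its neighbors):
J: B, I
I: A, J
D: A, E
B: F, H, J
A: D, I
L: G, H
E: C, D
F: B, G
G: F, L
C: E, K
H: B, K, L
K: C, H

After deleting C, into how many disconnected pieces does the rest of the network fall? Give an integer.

C's neighbors (E and K) remain reachable from one another through other ties, so the rest of the network stays in one piece.

1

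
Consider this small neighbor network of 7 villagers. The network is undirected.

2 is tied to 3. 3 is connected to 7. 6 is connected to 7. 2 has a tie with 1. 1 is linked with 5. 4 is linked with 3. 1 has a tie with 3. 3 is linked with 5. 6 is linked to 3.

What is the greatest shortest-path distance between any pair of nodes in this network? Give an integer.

2

Eccentricity of each node (its greatest distance to any other): 1:2, 2:2, 3:1, 4:2, 5:2, 6:2, 7:2.
The maximum eccentricity is 2, realized for instance by the pair 6–5 via 6 – 3 – 5. So the diameter is 2.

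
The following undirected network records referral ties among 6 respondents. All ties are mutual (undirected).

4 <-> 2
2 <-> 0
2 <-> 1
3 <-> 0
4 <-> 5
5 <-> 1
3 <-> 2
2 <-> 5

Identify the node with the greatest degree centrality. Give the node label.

2

Degrees — 0:2, 1:2, 2:5, 3:2, 4:2, 5:3.
The maximum is 5, attained only by 2.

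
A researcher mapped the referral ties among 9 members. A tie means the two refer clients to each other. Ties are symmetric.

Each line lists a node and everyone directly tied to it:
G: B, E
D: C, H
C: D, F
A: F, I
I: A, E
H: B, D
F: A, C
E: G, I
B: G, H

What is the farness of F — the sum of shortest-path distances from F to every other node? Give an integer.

Distances from F: A:1, B:4, C:1, D:2, E:3, G:4, H:3, I:2.
Sum = 1 + 4 + 1 + 2 + 3 + 4 + 3 + 2 = 20.

20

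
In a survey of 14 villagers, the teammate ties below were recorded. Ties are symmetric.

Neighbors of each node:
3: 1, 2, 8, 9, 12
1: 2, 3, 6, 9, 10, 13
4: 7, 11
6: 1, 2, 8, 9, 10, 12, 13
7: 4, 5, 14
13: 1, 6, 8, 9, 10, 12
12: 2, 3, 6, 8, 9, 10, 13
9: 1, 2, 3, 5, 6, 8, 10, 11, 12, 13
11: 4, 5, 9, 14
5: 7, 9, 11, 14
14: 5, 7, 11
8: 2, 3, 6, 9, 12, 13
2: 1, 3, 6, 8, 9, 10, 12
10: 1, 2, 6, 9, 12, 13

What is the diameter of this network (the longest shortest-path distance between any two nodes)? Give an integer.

3

Eccentricity of each node (its greatest distance to any other): 1:3, 2:3, 3:3, 4:3, 5:2, 6:3, 7:3, 8:3, 9:2, 10:3, 11:2, 12:3, 13:3, 14:3.
The maximum eccentricity is 3, realized for instance by the pair 10–14 via 10 – 9 – 11 – 14. So the diameter is 3.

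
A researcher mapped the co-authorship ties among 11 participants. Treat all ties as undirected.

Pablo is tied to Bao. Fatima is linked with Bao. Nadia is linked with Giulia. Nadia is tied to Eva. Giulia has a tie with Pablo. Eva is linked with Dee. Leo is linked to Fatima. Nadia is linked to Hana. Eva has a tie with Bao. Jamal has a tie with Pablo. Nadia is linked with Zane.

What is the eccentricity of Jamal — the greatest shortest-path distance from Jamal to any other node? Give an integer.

4

Distances from Jamal: Bao:2, Dee:4, Eva:3, Fatima:3, Giulia:2, Hana:4, Leo:4, Nadia:3, Pablo:1, Zane:4.
The largest is 4 (to Leo, Dee, Hana, and Zane), so the eccentricity of Jamal is 4.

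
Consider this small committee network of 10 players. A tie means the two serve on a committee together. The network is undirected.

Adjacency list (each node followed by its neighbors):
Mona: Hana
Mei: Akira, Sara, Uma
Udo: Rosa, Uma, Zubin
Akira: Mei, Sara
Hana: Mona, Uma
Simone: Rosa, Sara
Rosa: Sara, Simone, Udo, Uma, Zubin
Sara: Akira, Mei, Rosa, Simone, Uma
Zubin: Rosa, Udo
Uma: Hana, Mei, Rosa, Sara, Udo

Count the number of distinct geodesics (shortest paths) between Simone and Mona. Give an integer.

2

The shortest distance is 4. The length-4 paths are: Simone–Rosa–Uma–Hana–Mona; Simone–Sara–Uma–Hana–Mona.
That gives 2 distinct shortest paths.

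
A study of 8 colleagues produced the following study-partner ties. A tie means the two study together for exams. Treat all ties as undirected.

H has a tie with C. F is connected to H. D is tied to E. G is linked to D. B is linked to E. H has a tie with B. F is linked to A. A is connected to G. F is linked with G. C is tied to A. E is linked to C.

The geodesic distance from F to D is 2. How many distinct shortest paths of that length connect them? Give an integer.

The shortest distance is 2, and the only length-2 path is F–G–D. So there is exactly 1 shortest path.

1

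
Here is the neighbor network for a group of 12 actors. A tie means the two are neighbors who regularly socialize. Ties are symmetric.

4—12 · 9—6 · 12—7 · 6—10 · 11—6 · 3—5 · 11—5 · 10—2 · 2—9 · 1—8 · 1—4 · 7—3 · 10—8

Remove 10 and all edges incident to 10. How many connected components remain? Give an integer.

1

10's neighbors (2, 6, and 8) remain reachable from one another through other ties, so the rest of the network stays in one piece.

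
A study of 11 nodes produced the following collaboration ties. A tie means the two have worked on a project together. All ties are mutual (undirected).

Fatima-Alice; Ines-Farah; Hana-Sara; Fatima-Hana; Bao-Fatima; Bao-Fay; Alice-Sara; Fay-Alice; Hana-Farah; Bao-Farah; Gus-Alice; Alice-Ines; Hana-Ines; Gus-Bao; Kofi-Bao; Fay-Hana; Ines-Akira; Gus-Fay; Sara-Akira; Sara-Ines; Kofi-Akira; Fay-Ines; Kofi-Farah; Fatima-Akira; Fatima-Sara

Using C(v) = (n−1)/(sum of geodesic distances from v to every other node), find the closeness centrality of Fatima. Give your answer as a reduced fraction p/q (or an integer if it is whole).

2/3

Distances from Fatima: Akira:1, Alice:1, Bao:1, Farah:2, Fay:2, Gus:2, Hana:1, Ines:2, Kofi:2, Sara:1. Sum = 15.
n = 11, so closeness = 10/15 = 2/3.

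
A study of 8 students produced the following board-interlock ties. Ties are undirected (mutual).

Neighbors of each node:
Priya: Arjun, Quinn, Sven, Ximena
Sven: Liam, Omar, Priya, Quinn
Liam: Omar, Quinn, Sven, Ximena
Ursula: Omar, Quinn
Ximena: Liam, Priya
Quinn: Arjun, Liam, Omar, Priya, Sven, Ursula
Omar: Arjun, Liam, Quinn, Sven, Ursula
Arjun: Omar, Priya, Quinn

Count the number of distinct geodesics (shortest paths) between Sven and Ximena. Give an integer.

The shortest distance is 2. The length-2 paths are: Sven–Priya–Ximena; Sven–Liam–Ximena.
That gives 2 distinct shortest paths.

2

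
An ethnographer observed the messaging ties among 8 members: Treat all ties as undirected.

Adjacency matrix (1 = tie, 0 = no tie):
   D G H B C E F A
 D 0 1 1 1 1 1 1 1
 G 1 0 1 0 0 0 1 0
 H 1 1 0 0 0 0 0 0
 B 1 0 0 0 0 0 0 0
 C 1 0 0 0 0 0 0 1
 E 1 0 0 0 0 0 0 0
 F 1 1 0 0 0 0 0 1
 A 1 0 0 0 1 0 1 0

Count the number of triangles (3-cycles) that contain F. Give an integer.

F's neighbors: A, D, and G.
Neighbor pairs that are themselves tied: F–A–D; F–D–G. Each forms one triangle with F, for 2 in total.

2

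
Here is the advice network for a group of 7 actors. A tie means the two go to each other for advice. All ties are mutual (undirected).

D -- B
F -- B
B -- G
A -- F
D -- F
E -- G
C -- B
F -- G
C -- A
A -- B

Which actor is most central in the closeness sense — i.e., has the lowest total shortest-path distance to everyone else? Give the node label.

Farness (sum of distances to all others) for each node — A:10, B:7, C:11, D:11, E:14, F:8, G:9.
The smallest farness is 7, for B, so B has the highest closeness.

B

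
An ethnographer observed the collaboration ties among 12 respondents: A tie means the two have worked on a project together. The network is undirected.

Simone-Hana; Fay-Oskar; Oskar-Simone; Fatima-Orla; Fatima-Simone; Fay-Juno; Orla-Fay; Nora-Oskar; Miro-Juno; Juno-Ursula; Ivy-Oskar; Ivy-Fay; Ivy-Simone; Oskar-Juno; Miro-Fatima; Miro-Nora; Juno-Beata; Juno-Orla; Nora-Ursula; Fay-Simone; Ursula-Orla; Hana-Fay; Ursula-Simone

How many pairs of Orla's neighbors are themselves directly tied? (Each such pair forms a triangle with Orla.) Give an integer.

Orla's neighbors: Fatima, Fay, Juno, and Ursula.
Neighbor pairs that are themselves tied: Orla–Fay–Juno; Orla–Juno–Ursula. Each forms one triangle with Orla, for 2 in total.

2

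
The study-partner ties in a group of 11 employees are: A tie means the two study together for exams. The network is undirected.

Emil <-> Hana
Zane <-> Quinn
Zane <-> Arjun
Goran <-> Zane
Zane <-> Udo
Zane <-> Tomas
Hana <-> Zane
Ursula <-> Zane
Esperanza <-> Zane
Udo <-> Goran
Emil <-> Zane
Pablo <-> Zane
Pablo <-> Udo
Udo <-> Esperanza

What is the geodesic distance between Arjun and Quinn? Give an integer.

One shortest route is Arjun – Zane – Quinn, which uses 2 edges, and Arjun and Quinn are not directly tied, so nothing shorter exists. So d(Arjun,Quinn) = 2.

2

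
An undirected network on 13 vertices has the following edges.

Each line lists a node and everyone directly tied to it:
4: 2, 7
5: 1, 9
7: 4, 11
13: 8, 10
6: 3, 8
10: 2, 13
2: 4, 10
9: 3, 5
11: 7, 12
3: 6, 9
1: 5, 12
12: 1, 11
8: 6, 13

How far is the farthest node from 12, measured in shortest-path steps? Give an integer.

Distances from 12: 1:1, 2:4, 3:4, 4:3, 5:2, 6:5, 7:2, 8:6, 9:3, 10:5, 11:1, 13:6.
The largest is 6 (to 13 and 8), so the eccentricity of 12 is 6.

6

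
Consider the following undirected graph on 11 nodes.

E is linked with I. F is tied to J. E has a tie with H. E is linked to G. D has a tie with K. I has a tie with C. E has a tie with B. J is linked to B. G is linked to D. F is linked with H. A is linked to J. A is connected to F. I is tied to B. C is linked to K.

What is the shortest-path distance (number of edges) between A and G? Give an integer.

One shortest route is A – J – B – E – G, which uses 4 edges, and at distance 3 from A we only reach {E, I}, which does not include G. So d(A,G) = 4.

4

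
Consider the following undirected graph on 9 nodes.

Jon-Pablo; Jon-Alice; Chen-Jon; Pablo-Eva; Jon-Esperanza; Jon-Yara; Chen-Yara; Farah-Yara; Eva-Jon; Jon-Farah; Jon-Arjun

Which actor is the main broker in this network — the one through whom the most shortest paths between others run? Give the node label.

Jon

Unnormalized betweenness of each node: Alice:0, Arjun:0, Chen:0, Esperanza:0, Eva:0, Farah:0, Jon:49/2, Pablo:0, Yara:1/2.
Jon has the largest value, 49/2, making it the main broker — the node through which the most shortest paths run.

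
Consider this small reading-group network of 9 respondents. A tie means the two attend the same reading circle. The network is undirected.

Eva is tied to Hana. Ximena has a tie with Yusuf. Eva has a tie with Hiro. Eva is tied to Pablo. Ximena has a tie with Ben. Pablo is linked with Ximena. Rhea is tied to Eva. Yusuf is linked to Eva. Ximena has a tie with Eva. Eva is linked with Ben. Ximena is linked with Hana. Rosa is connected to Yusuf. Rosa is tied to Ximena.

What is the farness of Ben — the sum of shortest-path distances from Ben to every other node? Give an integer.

Distances from Ben: Eva:1, Hana:2, Hiro:2, Pablo:2, Rhea:2, Rosa:2, Ximena:1, Yusuf:2.
Sum = 1 + 2 + 2 + 2 + 2 + 2 + 1 + 2 = 14.

14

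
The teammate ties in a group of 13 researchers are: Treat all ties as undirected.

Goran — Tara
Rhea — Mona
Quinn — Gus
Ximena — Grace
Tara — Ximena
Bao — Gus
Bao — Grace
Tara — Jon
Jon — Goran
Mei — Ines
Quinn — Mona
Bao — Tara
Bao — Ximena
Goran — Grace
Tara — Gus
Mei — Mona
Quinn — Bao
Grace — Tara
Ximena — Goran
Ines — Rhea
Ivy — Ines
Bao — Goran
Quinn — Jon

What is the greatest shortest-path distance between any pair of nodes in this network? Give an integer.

Eccentricity of each node (its greatest distance to any other): Bao:5, Goran:6, Grace:6, Gus:5, Ines:5, Ivy:6, Jon:5, Mei:4, Mona:3, Quinn:4, Rhea:4, Tara:6, Ximena:6.
The maximum eccentricity is 6, realized for instance by the pair Ximena–Ivy via Ximena – Bao – Quinn – Mona – Mei – Ines – Ivy. So the diameter is 6.

6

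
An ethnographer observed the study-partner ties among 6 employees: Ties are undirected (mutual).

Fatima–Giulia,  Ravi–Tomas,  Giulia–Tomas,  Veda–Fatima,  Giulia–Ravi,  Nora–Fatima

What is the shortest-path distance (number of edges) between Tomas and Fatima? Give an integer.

2

One shortest route is Tomas – Giulia – Fatima, which uses 2 edges, and Tomas and Fatima are not directly tied, so nothing shorter exists. So d(Tomas,Fatima) = 2.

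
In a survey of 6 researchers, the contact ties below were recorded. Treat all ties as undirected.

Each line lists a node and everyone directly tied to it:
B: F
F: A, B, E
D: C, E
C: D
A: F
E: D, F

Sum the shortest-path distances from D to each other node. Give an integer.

Distances from D: A:3, B:3, C:1, E:1, F:2.
Sum = 3 + 3 + 1 + 1 + 2 = 10.

10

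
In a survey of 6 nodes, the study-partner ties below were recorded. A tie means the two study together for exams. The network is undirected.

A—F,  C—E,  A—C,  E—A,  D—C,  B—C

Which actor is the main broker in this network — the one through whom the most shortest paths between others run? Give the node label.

Unnormalized betweenness of each node: A:4, B:0, C:7, D:0, E:0, F:0.
C has the largest value, 7, making it the main broker — the node through which the most shortest paths run.

C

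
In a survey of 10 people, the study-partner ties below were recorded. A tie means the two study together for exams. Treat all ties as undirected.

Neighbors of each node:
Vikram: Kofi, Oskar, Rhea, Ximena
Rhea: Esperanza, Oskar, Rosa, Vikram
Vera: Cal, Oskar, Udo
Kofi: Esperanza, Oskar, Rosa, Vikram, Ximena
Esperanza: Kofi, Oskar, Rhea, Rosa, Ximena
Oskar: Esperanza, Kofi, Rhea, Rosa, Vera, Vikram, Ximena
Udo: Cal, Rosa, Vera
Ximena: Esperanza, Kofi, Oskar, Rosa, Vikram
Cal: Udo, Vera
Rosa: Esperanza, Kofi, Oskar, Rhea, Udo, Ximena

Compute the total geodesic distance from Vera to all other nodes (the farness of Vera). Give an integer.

15

Distances from Vera: Cal:1, Esperanza:2, Kofi:2, Oskar:1, Rhea:2, Rosa:2, Udo:1, Vikram:2, Ximena:2.
Sum = 1 + 2 + 2 + 1 + 2 + 2 + 1 + 2 + 2 = 15.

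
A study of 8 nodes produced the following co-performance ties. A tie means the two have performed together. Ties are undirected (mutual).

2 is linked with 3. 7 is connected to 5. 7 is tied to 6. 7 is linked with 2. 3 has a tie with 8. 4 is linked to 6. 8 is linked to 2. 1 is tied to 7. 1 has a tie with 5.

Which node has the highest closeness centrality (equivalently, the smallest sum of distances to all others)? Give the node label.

7

Farness (sum of distances to all others) for each node — 1:15, 2:12, 3:17, 4:20, 5:15, 6:14, 7:10, 8:17.
The smallest farness is 10, for 7, so 7 has the highest closeness.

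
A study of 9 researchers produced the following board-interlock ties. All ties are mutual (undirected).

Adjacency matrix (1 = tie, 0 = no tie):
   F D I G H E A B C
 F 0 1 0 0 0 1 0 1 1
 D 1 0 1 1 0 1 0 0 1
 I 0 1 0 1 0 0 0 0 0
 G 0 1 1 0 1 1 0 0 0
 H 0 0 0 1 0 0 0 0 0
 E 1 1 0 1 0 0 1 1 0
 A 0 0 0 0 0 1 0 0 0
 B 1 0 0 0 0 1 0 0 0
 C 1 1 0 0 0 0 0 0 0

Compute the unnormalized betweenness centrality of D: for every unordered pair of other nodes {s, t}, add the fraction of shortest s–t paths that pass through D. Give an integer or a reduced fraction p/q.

23/3

Pairs whose geodesics pass through D — F–I: 1; F–G: 1/2; F–H: 1/2; I–E: 1/2; I–A: 1/2; I–B: 2/3; I–C: 1; G–C: 1; H–C: 1; E–C: 1/2; A–C: 1/2.
All other pairs contribute 0.
Summing the contributions gives betweenness(D) = 23/3.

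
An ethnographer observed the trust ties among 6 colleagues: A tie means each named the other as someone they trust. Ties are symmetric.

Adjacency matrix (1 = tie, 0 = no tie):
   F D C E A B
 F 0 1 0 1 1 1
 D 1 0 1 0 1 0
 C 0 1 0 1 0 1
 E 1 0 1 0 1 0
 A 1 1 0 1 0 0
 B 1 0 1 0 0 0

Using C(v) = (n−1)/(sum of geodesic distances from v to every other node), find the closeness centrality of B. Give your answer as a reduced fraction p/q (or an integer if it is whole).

5/8

Distances from B: A:2, C:1, D:2, E:2, F:1. Sum = 8.
n = 6, so closeness = 5/8.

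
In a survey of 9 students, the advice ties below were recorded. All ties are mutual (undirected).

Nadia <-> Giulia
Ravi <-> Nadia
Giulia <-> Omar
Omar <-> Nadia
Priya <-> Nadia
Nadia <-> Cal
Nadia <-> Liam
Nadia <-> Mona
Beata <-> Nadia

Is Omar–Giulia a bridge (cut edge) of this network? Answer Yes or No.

Even without that edge, Omar still reaches Giulia via Omar – Nadia – Giulia, so the network stays connected. Not a bridge.

No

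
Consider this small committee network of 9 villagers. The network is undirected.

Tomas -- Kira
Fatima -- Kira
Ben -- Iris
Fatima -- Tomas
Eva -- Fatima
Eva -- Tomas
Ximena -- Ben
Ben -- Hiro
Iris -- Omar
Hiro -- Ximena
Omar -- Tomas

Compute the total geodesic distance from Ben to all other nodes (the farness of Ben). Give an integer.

Distances from Ben: Eva:4, Fatima:4, Hiro:1, Iris:1, Kira:4, Omar:2, Tomas:3, Ximena:1.
Sum = 4 + 4 + 1 + 1 + 4 + 2 + 3 + 1 = 20.

20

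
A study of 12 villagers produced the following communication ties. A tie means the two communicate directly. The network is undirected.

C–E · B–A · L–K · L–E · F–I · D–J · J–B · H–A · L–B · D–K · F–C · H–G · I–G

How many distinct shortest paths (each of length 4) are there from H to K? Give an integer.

The shortest distance is 4, and the only length-4 path is H–A–B–L–K. So there is exactly 1 shortest path.

1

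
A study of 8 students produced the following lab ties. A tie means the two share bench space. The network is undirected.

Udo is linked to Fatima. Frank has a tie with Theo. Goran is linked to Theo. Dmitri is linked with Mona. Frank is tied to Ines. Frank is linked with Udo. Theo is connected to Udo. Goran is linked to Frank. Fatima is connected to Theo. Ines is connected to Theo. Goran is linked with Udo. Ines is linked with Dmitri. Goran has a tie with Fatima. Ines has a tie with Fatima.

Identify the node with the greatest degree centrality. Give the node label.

Theo

Degrees — Dmitri:2, Fatima:4, Frank:4, Goran:4, Ines:4, Mona:1, Theo:5, Udo:4.
The maximum is 5, attained only by Theo.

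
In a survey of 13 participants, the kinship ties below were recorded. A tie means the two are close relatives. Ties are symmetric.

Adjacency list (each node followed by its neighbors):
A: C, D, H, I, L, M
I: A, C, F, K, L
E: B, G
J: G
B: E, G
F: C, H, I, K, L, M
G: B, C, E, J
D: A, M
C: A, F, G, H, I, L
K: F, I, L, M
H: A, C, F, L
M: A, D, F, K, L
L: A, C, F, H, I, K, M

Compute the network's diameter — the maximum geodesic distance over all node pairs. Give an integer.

Eccentricity of each node (its greatest distance to any other): A:3, B:4, C:2, D:4, E:4, F:3, G:3, H:3, I:3, J:4, K:4, L:3, M:4.
The maximum eccentricity is 4, realized for instance by the pair K–E via K – L – C – G – E. So the diameter is 4.

4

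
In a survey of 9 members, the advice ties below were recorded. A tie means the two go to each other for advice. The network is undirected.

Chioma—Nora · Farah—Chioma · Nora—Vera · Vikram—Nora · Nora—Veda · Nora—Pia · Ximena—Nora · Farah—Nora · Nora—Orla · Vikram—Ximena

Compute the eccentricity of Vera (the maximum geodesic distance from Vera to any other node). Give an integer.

2

Distances from Vera: Chioma:2, Farah:2, Nora:1, Orla:2, Pia:2, Veda:2, Vikram:2, Ximena:2.
The largest is 2 (to Farah, Vikram, Chioma, Orla, Veda, Pia, and Ximena), so the eccentricity of Vera is 2.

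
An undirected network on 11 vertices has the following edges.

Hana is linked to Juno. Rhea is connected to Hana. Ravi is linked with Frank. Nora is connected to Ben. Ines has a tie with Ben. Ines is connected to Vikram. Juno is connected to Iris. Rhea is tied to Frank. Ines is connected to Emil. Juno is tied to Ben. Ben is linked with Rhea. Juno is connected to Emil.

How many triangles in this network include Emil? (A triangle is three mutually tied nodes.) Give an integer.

0

Emil's neighbors are Ines and Juno, but none of them are tied to each other, so no triangle contains Emil.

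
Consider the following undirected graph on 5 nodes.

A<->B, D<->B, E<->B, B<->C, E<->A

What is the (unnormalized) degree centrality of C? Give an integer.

1

C is directly tied to B. That is 1 neighbor, so the degree of C is 1.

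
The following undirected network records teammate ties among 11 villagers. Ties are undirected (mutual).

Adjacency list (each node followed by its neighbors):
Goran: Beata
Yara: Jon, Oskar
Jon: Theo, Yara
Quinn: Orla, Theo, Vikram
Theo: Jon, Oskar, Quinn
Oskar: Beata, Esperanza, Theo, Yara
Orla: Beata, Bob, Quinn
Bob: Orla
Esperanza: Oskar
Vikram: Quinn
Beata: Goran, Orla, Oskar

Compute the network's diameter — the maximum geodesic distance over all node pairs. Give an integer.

4

Eccentricity of each node (its greatest distance to any other): Beata:3, Bob:4, Esperanza:4, Goran:4, Jon:4, Orla:3, Oskar:3, Quinn:3, Theo:3, Vikram:4, Yara:4.
The maximum eccentricity is 4, realized for instance by the pair Jon–Bob via Jon – Theo – Quinn – Orla – Bob. So the diameter is 4.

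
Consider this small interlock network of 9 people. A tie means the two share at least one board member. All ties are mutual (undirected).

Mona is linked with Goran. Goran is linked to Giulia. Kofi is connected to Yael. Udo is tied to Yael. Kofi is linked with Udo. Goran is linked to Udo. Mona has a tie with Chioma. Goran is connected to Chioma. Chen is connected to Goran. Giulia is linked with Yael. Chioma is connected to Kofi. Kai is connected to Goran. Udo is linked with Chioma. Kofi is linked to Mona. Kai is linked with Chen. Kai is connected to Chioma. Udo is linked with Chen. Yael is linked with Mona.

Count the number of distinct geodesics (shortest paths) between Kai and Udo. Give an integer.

The shortest distance is 2. The length-2 paths are: Kai–Chioma–Udo; Kai–Goran–Udo; Kai–Chen–Udo.
That gives 3 distinct shortest paths.

3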